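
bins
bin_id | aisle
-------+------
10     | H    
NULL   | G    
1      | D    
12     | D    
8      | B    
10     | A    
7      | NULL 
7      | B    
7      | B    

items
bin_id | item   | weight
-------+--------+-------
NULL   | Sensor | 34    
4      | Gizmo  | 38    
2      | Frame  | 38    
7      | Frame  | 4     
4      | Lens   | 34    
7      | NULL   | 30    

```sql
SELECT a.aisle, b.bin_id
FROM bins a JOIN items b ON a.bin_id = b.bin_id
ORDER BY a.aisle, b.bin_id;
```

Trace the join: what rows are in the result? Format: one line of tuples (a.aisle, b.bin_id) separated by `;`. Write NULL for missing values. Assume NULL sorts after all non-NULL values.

(B, 7); (B, 7); (B, 7); (B, 7); (NULL, 7); (NULL, 7)

INNER JOIN keeps only pairs where the ON condition holds.
Matching on a.bin_id = b.bin_id. A NULL in a compared column never satisfies the condition.
- a[0] bin_id=10 → no match; dropped.
- a[1] bin_id=NULL → no match; dropped.
- a[2] bin_id=1 → no match; dropped.
- a[3] bin_id=12 → no match; dropped.
- a[4] bin_id=8 → no match; dropped.
- a[5] bin_id=10 → no match; dropped.
- a[6] bin_id=7 → 2 match(es) in b → 2 row(s).
- a[7] bin_id=7 → 2 match(es) in b → 2 row(s).
- a[8] bin_id=7 → 2 match(es) in b → 2 row(s).
After projecting and ordering:
a.aisle | b.bin_id
B | 7
B | 7
B | 7
B | 7
NULL | 7
NULL | 7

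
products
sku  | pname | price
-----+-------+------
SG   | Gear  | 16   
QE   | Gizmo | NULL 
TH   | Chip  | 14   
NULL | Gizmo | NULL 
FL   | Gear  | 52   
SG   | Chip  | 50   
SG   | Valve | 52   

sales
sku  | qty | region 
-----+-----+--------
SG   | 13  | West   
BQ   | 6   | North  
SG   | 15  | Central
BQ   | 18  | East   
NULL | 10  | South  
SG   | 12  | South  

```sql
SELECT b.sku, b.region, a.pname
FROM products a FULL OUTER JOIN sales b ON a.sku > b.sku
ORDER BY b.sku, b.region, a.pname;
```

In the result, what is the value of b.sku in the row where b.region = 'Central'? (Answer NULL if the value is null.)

FULL OUTER JOIN keeps every row from both sides; unmatched rows get NULL for the other side's columns.
Matching on a.sku > b.sku. A NULL in a compared column never satisfies the condition.
Matched pairs: 15; unmatched a rows kept: 1; unmatched b rows kept: 1.

SG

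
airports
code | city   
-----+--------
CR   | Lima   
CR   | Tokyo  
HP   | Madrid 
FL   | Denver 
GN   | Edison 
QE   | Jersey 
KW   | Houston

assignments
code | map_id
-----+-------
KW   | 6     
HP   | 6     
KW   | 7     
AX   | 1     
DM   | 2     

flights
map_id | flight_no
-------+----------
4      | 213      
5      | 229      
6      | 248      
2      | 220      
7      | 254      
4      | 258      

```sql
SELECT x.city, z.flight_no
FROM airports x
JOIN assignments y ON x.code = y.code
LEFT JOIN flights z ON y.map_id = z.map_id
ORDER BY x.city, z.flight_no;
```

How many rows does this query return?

3

Step 1 — x INNER JOIN y on code → 3 row(s).
Then LEFT JOIN `flights z` on map_id: each of those 3 rows is kept; rows whose y.map_id has no match in z get NULL for z's columns.
Result: 3 row(s).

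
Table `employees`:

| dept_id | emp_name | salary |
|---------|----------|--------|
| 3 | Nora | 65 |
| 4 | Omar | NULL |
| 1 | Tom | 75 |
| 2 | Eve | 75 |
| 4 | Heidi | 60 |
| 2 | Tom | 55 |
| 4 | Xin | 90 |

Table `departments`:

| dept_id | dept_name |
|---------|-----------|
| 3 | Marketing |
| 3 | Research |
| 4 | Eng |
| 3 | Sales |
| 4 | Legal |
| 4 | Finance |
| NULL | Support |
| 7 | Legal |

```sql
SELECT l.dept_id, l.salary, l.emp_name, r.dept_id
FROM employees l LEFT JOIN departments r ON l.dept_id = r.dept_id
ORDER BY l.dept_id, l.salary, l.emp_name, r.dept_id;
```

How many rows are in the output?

LEFT JOIN keeps every row from `employees`; unmatched rows get NULL for `departments`'s columns.
Matching on l.dept_id = r.dept_id. A NULL in a compared column never satisfies the condition.
- l row (dept_id=3): matches 3 r row(s) → 3 output row(s).
- l row (dept_id=4): matches 3 r row(s) → 3 output row(s).
- l row (dept_id=1): no match → kept, r columns NULL.
- l row (dept_id=2): no match → kept, r columns NULL.
- l row (dept_id=4): matches 3 r row(s) → 3 output row(s).
- l row (dept_id=2): no match → kept, r columns NULL.
- l row (dept_id=4): matches 3 r row(s) → 3 output row(s).
Total: 12 matched + 3 padded = 15 rows.

15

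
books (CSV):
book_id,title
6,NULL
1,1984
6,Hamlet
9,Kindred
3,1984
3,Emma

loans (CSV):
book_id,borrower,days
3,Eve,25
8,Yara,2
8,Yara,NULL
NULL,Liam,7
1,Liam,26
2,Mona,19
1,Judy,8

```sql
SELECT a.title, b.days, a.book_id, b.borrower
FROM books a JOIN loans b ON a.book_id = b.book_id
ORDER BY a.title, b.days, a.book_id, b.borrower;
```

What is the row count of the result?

INNER JOIN keeps only pairs where the ON condition holds.
Matching on a.book_id = b.book_id. A NULL in a compared column never satisfies the condition.
Matched pairs: 4.
Total: 4 rows.

4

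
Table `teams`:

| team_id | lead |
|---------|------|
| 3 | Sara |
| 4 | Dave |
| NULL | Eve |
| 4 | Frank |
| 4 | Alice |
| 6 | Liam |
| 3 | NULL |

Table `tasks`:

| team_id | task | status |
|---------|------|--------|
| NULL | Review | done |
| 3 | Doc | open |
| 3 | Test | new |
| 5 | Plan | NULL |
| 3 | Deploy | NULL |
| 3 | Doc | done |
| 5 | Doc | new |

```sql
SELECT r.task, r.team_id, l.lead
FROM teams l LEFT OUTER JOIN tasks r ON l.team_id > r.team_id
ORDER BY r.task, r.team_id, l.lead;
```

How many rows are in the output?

21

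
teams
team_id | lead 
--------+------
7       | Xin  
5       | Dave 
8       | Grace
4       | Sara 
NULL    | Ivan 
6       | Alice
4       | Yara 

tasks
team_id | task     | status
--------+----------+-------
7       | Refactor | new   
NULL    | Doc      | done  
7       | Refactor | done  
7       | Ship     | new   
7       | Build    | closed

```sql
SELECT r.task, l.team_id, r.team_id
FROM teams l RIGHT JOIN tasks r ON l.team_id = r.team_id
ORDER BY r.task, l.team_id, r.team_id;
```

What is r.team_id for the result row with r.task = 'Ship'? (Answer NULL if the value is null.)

RIGHT JOIN keeps every row from `tasks`; unmatched rows get NULL for `teams`'s columns.
Matching on l.team_id = r.team_id. A NULL in a compared column never satisfies the condition.
Matched pairs: 4; unmatched r rows kept: 1.

7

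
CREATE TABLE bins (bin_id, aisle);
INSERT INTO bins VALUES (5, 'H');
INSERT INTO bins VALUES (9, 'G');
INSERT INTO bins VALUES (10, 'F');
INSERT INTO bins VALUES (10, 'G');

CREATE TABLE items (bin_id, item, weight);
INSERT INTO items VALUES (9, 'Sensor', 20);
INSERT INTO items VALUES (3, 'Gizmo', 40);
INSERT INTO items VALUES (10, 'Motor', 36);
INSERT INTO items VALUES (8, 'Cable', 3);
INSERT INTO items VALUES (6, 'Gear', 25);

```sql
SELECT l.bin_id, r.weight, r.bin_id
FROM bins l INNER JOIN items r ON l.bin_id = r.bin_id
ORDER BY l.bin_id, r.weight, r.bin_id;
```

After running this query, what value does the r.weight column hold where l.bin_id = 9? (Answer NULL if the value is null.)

20

INNER JOIN keeps only pairs where the ON condition holds.
Matching on l.bin_id = r.bin_id.
- l[0] bin_id=5 → no match; dropped.
- l[1] bin_id=9 → 1 match(es) in r → 1 row(s).
- l[2] bin_id=10 → 1 match(es) in r → 1 row(s).
- l[3] bin_id=10 → 1 match(es) in r → 1 row(s).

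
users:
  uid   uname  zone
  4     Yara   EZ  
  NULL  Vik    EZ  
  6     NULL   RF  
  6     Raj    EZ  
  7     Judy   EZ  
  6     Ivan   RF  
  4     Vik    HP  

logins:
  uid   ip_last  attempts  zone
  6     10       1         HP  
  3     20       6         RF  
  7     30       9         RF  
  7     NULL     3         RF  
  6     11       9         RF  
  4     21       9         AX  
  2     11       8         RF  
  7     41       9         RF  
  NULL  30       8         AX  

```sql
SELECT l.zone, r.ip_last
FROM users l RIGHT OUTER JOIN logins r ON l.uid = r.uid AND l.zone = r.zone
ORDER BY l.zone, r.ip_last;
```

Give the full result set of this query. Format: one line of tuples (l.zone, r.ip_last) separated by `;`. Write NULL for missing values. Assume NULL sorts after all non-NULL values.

(RF, 11); (RF, 11); (NULL, 10); (NULL, 11); (NULL, 20); (NULL, 21); (NULL, 30); (NULL, 30); (NULL, 41); (NULL, NULL)

RIGHT JOIN keeps every row from `logins`; unmatched rows get NULL for `users`'s columns.
Matching on l.uid = r.uid AND l.zone = r.zone. A NULL in a compared column never satisfies the condition.
- l (uid=4, zone=EZ) has no partner in r.
- l (uid=NULL, zone=EZ) has no partner in r.
- l (uid=6, zone=RF) pairs with 1 row(s) of r.
- l (uid=6, zone=EZ) has no partner in r.
- l (uid=7, zone=EZ) has no partner in r.
- l (uid=6, zone=RF) pairs with 1 row(s) of r.
- l (uid=4, zone=HP) has no partner in r.
- plus 8 unmatched r row(s), each kept with NULL l columns.
After projecting and ordering:
l.zone | r.ip_last
RF | 11
RF | 11
NULL | 10
NULL | 11
NULL | 20
NULL | 21
NULL | 30
NULL | 30
NULL | 41
NULL | NULL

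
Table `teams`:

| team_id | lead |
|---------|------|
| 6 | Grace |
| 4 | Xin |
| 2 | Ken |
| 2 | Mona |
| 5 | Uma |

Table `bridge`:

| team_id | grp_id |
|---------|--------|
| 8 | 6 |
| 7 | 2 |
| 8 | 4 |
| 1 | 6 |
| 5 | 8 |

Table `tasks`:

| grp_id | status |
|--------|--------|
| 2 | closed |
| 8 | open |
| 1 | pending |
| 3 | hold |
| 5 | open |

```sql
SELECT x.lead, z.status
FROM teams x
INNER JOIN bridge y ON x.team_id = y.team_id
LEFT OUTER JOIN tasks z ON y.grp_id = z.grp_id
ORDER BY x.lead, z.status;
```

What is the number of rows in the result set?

1

Joins associate left-to-right: teams INNER JOIN bridge on team_id gives 1 intermediate row(s).
Then LEFT JOIN `tasks z` on grp_id: each of those 1 rows is kept; rows whose y.grp_id has no match in z get NULL for z's columns.
Result: 1 row(s).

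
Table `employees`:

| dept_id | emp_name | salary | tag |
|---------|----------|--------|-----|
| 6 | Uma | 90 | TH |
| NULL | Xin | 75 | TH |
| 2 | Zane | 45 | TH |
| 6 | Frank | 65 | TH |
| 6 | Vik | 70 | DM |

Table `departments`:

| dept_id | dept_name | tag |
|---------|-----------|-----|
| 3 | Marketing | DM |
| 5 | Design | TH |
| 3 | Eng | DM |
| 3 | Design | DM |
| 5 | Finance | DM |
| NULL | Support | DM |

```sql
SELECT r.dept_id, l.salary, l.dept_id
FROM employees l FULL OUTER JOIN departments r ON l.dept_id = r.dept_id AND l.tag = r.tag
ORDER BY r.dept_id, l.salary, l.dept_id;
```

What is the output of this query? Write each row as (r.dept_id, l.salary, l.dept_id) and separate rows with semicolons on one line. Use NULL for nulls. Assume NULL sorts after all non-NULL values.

FULL OUTER JOIN keeps every row from both sides; unmatched rows get NULL for the other side's columns.
Matching on l.dept_id = r.dept_id AND l.tag = r.tag. A NULL in a compared column never satisfies the condition.
Matched pairs: 0; unmatched l rows kept: 5; unmatched r rows kept: 6.

(3, NULL, NULL); (3, NULL, NULL); (3, NULL, NULL); (5, NULL, NULL); (5, NULL, NULL); (NULL, 45, 2); (NULL, 65, 6); (NULL, 70, 6); (NULL, 75, NULL); (NULL, 90, 6); (NULL, NULL, NULL)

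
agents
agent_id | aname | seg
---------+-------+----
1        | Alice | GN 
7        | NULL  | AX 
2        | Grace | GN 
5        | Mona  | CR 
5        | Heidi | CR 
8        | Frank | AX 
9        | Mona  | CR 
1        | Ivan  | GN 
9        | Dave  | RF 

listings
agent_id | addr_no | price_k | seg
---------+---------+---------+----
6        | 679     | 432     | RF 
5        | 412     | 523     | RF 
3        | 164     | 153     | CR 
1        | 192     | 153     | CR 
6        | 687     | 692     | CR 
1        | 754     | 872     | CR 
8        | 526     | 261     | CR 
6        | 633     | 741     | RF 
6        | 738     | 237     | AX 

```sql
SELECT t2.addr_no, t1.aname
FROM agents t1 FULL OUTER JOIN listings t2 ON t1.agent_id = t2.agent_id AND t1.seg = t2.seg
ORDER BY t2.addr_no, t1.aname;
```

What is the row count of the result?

18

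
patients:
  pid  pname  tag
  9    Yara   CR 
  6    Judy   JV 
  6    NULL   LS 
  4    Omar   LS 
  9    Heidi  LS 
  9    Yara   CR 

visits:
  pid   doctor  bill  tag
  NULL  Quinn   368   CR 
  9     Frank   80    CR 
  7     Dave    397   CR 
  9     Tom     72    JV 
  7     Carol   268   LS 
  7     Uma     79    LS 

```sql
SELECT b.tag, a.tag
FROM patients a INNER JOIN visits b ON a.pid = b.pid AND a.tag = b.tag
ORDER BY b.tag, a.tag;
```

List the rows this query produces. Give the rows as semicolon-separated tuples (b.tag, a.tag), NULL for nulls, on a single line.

(CR, CR); (CR, CR)

INNER JOIN keeps only pairs where the ON condition holds.
Matching on a.pid = b.pid AND a.tag = b.tag. A NULL in a compared column never satisfies the condition.
- a row (pid=9, tag=CR): matches 1 b row(s) → 1 output row(s).
- a row (pid=6, tag=JV): no match → dropped.
- a row (pid=6, tag=LS): no match → dropped.
- a row (pid=4, tag=LS): no match → dropped.
- a row (pid=9, tag=LS): no match → dropped.
- a row (pid=9, tag=CR): matches 1 b row(s) → 1 output row(s).
After projecting and ordering:
b.tag | a.tag
CR | CR
CR | CR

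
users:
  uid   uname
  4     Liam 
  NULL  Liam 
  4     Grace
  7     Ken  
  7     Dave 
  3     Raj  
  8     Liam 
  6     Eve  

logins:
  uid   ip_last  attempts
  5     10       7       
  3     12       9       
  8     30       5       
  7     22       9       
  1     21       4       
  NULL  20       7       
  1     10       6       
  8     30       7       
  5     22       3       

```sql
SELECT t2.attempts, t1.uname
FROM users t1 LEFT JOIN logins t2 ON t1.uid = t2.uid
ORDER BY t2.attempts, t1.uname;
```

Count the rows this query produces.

9

LEFT JOIN keeps every row from `users`; unmatched rows get NULL for `logins`'s columns.
Matching on t1.uid = t2.uid. A NULL in a compared column never satisfies the condition.
Matched pairs: 5; unmatched t1 rows kept: 4.
Total: 5 matched + 4 padded = 9 rows.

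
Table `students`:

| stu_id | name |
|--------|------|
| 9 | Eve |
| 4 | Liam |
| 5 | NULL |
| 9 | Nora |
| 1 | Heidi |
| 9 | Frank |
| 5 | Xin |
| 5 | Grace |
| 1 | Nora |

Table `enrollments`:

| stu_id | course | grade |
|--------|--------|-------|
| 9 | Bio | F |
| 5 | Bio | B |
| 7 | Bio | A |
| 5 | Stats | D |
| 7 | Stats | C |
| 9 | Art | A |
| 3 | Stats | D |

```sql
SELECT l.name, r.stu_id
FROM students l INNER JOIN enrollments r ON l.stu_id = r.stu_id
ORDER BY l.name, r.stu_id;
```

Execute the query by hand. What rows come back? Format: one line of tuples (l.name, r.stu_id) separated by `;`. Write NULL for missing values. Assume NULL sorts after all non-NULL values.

INNER JOIN keeps only pairs where the ON condition holds.
Matching on l.stu_id = r.stu_id.
Matched pairs: 12.

(Eve, 9); (Eve, 9); (Frank, 9); (Frank, 9); (Grace, 5); (Grace, 5); (Nora, 9); (Nora, 9); (Xin, 5); (Xin, 5); (NULL, 5); (NULL, 5)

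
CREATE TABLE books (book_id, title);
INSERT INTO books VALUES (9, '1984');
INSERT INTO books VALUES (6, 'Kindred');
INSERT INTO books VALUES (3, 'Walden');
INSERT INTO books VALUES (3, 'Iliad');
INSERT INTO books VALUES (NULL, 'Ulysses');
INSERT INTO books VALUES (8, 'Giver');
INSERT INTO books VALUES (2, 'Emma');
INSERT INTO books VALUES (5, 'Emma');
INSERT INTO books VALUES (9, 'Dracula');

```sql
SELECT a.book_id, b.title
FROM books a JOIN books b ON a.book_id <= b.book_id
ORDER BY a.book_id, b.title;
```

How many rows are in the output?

INNER JOIN keeps only pairs where the ON condition holds.
Matching on a.book_id <= b.book_id. A NULL in a compared column never satisfies the condition.
Matched pairs: 38.
Total: 38 rows.

38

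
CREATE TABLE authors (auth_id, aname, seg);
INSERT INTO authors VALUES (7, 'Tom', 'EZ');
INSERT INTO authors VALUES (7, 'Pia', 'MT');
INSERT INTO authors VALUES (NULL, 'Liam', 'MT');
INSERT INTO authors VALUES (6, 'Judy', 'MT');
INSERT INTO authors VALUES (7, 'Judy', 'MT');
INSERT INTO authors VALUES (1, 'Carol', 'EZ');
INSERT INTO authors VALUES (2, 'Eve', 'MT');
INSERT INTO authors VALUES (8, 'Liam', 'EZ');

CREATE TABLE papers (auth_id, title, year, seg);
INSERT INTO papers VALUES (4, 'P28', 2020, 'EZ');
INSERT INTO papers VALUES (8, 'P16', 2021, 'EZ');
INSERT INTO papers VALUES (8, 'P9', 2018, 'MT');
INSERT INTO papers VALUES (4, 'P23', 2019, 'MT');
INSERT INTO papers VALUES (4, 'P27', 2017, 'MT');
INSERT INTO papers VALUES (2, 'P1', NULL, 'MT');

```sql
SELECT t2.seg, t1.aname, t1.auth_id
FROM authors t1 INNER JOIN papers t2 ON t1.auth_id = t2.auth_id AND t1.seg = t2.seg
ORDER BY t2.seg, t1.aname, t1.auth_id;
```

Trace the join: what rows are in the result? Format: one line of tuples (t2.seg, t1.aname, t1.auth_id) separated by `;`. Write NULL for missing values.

INNER JOIN keeps only pairs where the ON condition holds.
Matching on t1.auth_id = t2.auth_id AND t1.seg = t2.seg. A NULL in a compared column never satisfies the condition.
- t1 (auth_id=7, seg=EZ) has no partner → excluded.
- t1 (auth_id=7, seg=MT) has no partner → excluded.
- t1 (auth_id=NULL, seg=MT) has no partner → excluded.
- t1 (auth_id=6, seg=MT) has no partner → excluded.
- t1 (auth_id=7, seg=MT) has no partner → excluded.
- t1 (auth_id=1, seg=EZ) has no partner → excluded.
- t1 (auth_id=2, seg=MT) pairs with 1 row(s) of t2.
- t1 (auth_id=8, seg=EZ) pairs with 1 row(s) of t2.
After projecting and ordering:
t2.seg | t1.aname | t1.auth_id
EZ | Liam | 8
MT | Eve | 2

(EZ, Liam, 8); (MT, Eve, 2)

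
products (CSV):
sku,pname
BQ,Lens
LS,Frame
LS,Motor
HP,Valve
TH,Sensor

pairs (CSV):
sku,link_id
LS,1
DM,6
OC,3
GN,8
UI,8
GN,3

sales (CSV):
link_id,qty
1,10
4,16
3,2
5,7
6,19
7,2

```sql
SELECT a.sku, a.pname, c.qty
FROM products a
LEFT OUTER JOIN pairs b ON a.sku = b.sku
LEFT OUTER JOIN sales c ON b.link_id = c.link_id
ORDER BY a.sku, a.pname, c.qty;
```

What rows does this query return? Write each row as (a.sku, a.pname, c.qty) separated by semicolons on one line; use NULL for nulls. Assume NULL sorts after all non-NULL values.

(BQ, Lens, NULL); (HP, Valve, NULL); (LS, Frame, 10); (LS, Motor, 10); (TH, Sensor, NULL)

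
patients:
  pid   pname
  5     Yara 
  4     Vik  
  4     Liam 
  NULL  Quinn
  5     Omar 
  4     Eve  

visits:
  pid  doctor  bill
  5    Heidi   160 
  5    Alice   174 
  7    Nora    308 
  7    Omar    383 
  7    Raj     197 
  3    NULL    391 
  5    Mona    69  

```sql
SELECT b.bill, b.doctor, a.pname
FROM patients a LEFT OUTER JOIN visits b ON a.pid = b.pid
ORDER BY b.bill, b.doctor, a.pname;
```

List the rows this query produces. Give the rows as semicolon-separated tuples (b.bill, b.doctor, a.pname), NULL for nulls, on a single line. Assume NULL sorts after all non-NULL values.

LEFT JOIN keeps every row from `patients`; unmatched rows get NULL for `visits`'s columns.
Matching on a.pid = b.pid. A NULL in a compared column never satisfies the condition.
Matched pairs: 6; unmatched a rows kept: 4.

(69, Mona, Omar); (69, Mona, Yara); (160, Heidi, Omar); (160, Heidi, Yara); (174, Alice, Omar); (174, Alice, Yara); (NULL, NULL, Eve); (NULL, NULL, Liam); (NULL, NULL, Quinn); (NULL, NULL, Vik)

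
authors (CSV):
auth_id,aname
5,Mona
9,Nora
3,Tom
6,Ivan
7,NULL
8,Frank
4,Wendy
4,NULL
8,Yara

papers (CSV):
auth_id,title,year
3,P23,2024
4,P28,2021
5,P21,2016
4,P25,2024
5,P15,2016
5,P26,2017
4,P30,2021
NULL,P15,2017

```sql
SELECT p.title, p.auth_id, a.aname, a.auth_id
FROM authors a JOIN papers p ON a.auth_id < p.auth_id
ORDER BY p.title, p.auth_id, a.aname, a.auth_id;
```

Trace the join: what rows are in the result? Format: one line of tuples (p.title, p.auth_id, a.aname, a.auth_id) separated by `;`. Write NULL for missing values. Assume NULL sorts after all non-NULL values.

(P15, 5, Tom, 3); (P15, 5, Wendy, 4); (P15, 5, NULL, 4); (P21, 5, Tom, 3); (P21, 5, Wendy, 4); (P21, 5, NULL, 4); (P25, 4, Tom, 3); (P26, 5, Tom, 3); (P26, 5, Wendy, 4); (P26, 5, NULL, 4); (P28, 4, Tom, 3); (P30, 4, Tom, 3)

INNER JOIN keeps only pairs where the ON condition holds.
Matching on a.auth_id < p.auth_id. A NULL in a compared column never satisfies the condition.
- a (auth_id=5) has no partner → excluded.
- a (auth_id=9) has no partner → excluded.
- a (auth_id=3) pairs with 6 row(s) of p.
- a (auth_id=6) has no partner → excluded.
- a (auth_id=7) has no partner → excluded.
- a (auth_id=8) has no partner → excluded.
- a (auth_id=4) pairs with 3 row(s) of p.
- a (auth_id=4) pairs with 3 row(s) of p.
- a (auth_id=8) has no partner → excluded.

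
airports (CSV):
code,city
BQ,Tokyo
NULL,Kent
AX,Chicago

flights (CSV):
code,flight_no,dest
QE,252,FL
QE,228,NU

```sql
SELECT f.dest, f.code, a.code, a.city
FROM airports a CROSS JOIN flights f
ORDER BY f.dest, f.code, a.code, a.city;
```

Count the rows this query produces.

6

CROSS JOIN pairs every row of `airports` with every row of `flights`: 3 × 2 = 6 rows.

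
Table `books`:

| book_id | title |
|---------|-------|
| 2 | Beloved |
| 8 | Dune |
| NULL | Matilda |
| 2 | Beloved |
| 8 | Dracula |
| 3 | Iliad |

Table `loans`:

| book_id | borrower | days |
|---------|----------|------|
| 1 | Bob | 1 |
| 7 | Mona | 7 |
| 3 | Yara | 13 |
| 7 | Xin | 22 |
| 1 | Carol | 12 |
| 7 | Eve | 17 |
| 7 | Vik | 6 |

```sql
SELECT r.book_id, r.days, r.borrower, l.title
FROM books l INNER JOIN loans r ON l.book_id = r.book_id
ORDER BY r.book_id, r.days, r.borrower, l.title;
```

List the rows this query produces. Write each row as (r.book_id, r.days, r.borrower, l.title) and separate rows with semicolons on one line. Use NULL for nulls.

INNER JOIN keeps only pairs where the ON condition holds.
Matching on l.book_id = r.book_id. A NULL in a compared column never satisfies the condition.
- l row (book_id=2): no match → dropped.
- l row (book_id=8): no match → dropped.
- l row (book_id=NULL): no match → dropped.
- l row (book_id=2): no match → dropped.
- l row (book_id=8): no match → dropped.
- l row (book_id=3): matches 1 r row(s) → 1 output row(s).
After projecting and ordering:
r.book_id | r.days | r.borrower | l.title
3 | 13 | Yara | Iliad

(3, 13, Yara, Iliad)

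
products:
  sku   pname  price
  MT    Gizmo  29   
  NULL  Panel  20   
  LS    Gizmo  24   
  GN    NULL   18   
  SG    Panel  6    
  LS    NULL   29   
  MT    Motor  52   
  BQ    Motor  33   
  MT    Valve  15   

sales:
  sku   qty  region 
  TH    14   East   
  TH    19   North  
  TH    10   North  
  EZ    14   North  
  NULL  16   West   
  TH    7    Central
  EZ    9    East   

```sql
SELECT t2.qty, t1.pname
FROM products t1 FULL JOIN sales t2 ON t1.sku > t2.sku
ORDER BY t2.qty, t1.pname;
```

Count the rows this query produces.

FULL OUTER JOIN keeps every row from both sides; unmatched rows get NULL for the other side's columns.
Matching on t1.sku > t2.sku. A NULL in a compared column never satisfies the condition.
- t1 row (sku=MT): matches 2 t2 row(s) → 2 output row(s).
- t1 row (sku=NULL): no match → kept, t2 columns NULL.
- t1 row (sku=LS): matches 2 t2 row(s) → 2 output row(s).
- t1 row (sku=GN): matches 2 t2 row(s) → 2 output row(s).
- t1 row (sku=SG): matches 2 t2 row(s) → 2 output row(s).
- t1 row (sku=LS): matches 2 t2 row(s) → 2 output row(s).
- t1 row (sku=MT): matches 2 t2 row(s) → 2 output row(s).
- t1 row (sku=BQ): no match → kept, t2 columns NULL.
- t1 row (sku=MT): matches 2 t2 row(s) → 2 output row(s).
- plus 5 unmatched t2 row(s), each kept with NULL t1 columns.
Total: 14 matched + 7 padded = 21 rows.

21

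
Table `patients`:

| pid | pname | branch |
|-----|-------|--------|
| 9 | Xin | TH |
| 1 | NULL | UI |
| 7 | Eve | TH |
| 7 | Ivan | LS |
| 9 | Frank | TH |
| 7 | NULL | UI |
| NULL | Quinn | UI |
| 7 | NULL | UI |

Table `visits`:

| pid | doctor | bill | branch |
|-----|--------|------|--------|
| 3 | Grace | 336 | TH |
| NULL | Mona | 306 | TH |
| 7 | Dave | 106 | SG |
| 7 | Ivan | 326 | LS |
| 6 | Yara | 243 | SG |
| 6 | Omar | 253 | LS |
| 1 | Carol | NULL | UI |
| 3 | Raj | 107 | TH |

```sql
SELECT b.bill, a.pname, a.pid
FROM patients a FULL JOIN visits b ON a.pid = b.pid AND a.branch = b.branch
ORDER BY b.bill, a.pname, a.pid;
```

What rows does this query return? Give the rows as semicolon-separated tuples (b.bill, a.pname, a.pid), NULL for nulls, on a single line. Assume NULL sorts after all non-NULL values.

FULL OUTER JOIN keeps every row from both sides; unmatched rows get NULL for the other side's columns.
Matching on a.pid = b.pid AND a.branch = b.branch. A NULL in a compared column never satisfies the condition.
- pid=9, branch=TH: no b row matches, row kept with b columns NULL.
- pid=1, branch=UI: 1 matching b row(s), so 1 row(s) emitted.
- pid=7, branch=TH: no b row matches, row kept with b columns NULL.
- pid=7, branch=LS: 1 matching b row(s), so 1 row(s) emitted.
- pid=9, branch=TH: no b row matches, row kept with b columns NULL.
- pid=7, branch=UI: no b row matches, row kept with b columns NULL.
- pid=NULL, branch=UI: no b row matches, row kept with b columns NULL.
- pid=7, branch=UI: no b row matches, row kept with b columns NULL.
- 6 b row(s) had no a match → kept, a columns NULL.

(106, NULL, NULL); (107, NULL, NULL); (243, NULL, NULL); (253, NULL, NULL); (306, NULL, NULL); (326, Ivan, 7); (336, NULL, NULL); (NULL, Eve, 7); (NULL, Frank, 9); (NULL, Quinn, NULL); (NULL, Xin, 9); (NULL, NULL, 1); (NULL, NULL, 7); (NULL, NULL, 7)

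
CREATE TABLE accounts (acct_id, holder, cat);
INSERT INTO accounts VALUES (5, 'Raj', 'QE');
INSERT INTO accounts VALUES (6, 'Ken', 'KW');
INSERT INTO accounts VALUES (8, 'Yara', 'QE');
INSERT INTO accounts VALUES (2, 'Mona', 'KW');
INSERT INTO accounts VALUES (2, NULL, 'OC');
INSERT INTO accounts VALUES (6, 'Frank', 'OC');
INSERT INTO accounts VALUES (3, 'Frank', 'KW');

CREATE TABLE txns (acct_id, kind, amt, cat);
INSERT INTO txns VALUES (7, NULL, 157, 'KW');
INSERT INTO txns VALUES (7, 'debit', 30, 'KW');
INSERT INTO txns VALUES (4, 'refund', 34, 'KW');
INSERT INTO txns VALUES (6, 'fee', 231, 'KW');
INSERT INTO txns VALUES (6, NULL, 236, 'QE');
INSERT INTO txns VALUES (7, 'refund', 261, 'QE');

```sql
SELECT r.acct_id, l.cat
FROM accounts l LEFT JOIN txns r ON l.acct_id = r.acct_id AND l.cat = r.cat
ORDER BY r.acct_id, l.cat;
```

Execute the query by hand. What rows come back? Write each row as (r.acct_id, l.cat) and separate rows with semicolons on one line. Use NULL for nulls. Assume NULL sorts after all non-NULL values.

(6, KW); (NULL, KW); (NULL, KW); (NULL, OC); (NULL, OC); (NULL, QE); (NULL, QE)

LEFT JOIN keeps every row from `accounts`; unmatched rows get NULL for `txns`'s columns.
Matching on l.acct_id = r.acct_id AND l.cat = r.cat.
Matched pairs: 1; unmatched l rows kept: 6.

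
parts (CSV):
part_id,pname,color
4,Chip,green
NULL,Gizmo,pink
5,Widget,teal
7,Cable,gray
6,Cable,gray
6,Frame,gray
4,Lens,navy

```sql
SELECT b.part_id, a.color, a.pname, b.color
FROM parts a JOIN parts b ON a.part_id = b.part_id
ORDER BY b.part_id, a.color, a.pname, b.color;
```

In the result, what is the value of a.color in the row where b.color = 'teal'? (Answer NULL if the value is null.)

teal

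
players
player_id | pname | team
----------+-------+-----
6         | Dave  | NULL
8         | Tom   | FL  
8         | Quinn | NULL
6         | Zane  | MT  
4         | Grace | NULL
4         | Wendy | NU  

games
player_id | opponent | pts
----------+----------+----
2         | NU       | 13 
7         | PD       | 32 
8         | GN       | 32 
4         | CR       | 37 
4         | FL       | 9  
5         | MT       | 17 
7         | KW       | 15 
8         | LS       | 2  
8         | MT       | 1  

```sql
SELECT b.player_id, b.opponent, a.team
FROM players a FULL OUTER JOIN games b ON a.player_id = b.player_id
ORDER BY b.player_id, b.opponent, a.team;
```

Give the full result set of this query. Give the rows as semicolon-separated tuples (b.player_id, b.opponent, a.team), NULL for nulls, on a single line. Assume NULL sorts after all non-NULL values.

(2, NU, NULL); (4, CR, NU); (4, CR, NULL); (4, FL, NU); (4, FL, NULL); (5, MT, NULL); (7, KW, NULL); (7, PD, NULL); (8, GN, FL); (8, GN, NULL); (8, LS, FL); (8, LS, NULL); (8, MT, FL); (8, MT, NULL); (NULL, NULL, MT); (NULL, NULL, NULL)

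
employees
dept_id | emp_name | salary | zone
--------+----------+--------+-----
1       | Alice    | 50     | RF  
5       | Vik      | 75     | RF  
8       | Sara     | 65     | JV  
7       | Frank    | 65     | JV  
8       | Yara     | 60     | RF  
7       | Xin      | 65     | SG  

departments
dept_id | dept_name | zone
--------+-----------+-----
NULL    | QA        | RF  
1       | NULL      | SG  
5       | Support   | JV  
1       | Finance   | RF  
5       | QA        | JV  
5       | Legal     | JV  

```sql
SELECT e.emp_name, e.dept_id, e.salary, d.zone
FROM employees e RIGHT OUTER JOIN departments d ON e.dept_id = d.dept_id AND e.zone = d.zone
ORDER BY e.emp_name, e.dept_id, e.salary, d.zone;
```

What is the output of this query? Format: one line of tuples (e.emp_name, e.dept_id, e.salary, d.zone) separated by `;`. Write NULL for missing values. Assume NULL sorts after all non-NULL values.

(Alice, 1, 50, RF); (NULL, NULL, NULL, JV); (NULL, NULL, NULL, JV); (NULL, NULL, NULL, JV); (NULL, NULL, NULL, RF); (NULL, NULL, NULL, SG)

RIGHT JOIN keeps every row from `departments`; unmatched rows get NULL for `employees`'s columns.
Matching on e.dept_id = d.dept_id AND e.zone = d.zone. A NULL in a compared column never satisfies the condition.
- e (dept_id=1, zone=RF) pairs with 1 row(s) of d.
- e (dept_id=5, zone=RF) has no partner in d.
- e (dept_id=8, zone=JV) has no partner in d.
- e (dept_id=7, zone=JV) has no partner in d.
- e (dept_id=8, zone=RF) has no partner in d.
- e (dept_id=7, zone=SG) has no partner in d.
- plus 5 unmatched d row(s), each kept with NULL e columns.
After projecting and ordering:
e.emp_name | e.dept_id | e.salary | d.zone
Alice | 1 | 50 | RF
NULL | NULL | NULL | JV
NULL | NULL | NULL | JV
NULL | NULL | NULL | JV
NULL | NULL | NULL | RF
NULL | NULL | NULL | SG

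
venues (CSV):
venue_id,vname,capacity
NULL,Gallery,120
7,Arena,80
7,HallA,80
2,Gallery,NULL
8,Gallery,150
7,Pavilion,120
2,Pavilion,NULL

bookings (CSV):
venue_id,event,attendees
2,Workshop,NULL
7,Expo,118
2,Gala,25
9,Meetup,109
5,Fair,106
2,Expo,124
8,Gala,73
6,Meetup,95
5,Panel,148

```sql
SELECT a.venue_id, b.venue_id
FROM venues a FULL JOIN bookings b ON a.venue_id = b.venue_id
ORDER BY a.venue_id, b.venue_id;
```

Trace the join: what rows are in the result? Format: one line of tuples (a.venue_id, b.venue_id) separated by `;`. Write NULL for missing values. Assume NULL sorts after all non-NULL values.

(2, 2); (2, 2); (2, 2); (2, 2); (2, 2); (2, 2); (7, 7); (7, 7); (7, 7); (8, 8); (NULL, 5); (NULL, 5); (NULL, 6); (NULL, 9); (NULL, NULL)

FULL OUTER JOIN keeps every row from both sides; unmatched rows get NULL for the other side's columns.
Matching on a.venue_id = b.venue_id. A NULL in a compared column never satisfies the condition.
- venue_id=NULL: no b row matches, row kept with b columns NULL.
- venue_id=7: 1 matching b row(s), so 1 row(s) emitted.
- venue_id=7: 1 matching b row(s), so 1 row(s) emitted.
- venue_id=2: 3 matching b row(s), so 3 row(s) emitted.
- venue_id=8: 1 matching b row(s), so 1 row(s) emitted.
- venue_id=7: 1 matching b row(s), so 1 row(s) emitted.
- venue_id=2: 3 matching b row(s), so 3 row(s) emitted.
- 4 b row(s) had no a match → kept, a columns NULL.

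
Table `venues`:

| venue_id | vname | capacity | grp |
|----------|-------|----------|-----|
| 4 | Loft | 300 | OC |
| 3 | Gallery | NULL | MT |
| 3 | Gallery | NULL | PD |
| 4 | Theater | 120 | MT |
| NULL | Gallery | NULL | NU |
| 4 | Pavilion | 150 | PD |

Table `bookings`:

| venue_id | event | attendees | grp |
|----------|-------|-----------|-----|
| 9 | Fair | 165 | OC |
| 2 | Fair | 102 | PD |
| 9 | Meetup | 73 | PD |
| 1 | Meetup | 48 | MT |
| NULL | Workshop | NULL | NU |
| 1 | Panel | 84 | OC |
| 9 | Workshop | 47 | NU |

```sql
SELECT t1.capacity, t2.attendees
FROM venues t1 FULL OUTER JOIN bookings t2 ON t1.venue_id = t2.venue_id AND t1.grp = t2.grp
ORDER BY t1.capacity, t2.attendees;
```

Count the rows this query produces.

13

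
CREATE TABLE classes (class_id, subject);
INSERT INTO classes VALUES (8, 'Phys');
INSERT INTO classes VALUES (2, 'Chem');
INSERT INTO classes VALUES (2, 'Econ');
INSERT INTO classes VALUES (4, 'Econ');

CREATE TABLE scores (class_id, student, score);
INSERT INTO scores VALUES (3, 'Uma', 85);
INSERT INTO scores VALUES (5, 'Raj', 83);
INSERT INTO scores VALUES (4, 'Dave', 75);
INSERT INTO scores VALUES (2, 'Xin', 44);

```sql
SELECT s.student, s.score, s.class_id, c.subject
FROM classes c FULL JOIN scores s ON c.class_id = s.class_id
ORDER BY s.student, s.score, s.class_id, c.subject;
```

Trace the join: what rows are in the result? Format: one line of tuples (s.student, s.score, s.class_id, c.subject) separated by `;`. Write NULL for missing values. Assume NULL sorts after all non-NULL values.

FULL OUTER JOIN keeps every row from both sides; unmatched rows get NULL for the other side's columns.
Matching on c.class_id = s.class_id.
- c[0] class_id=8 → no match; kept with NULLs on the s side.
- c[1] class_id=2 → 1 match(es) in s → 1 row(s).
- c[2] class_id=2 → 1 match(es) in s → 1 row(s).
- c[3] class_id=4 → 1 match(es) in s → 1 row(s).
- plus 2 unmatched s row(s), each kept with NULL c columns.
After projecting and ordering:
s.student | s.score | s.class_id | c.subject
Dave | 75 | 4 | Econ
Raj | 83 | 5 | NULL
Uma | 85 | 3 | NULL
Xin | 44 | 2 | Chem
Xin | 44 | 2 | Econ
NULL | NULL | NULL | Phys

(Dave, 75, 4, Econ); (Raj, 83, 5, NULL); (Uma, 85, 3, NULL); (Xin, 44, 2, Chem); (Xin, 44, 2, Econ); (NULL, NULL, NULL, Phys)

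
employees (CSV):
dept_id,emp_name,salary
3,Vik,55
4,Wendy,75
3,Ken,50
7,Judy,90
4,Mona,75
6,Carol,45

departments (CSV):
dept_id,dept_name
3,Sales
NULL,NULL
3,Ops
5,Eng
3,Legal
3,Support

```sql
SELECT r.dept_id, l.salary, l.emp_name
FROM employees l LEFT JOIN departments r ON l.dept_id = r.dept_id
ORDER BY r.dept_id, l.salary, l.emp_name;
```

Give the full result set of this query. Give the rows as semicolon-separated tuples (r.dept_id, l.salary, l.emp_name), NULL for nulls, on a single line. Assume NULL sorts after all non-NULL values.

(3, 50, Ken); (3, 50, Ken); (3, 50, Ken); (3, 50, Ken); (3, 55, Vik); (3, 55, Vik); (3, 55, Vik); (3, 55, Vik); (NULL, 45, Carol); (NULL, 75, Mona); (NULL, 75, Wendy); (NULL, 90, Judy)

LEFT JOIN keeps every row from `employees`; unmatched rows get NULL for `departments`'s columns.
Matching on l.dept_id = r.dept_id. A NULL in a compared column never satisfies the condition.
Matched pairs: 8; unmatched l rows kept: 4.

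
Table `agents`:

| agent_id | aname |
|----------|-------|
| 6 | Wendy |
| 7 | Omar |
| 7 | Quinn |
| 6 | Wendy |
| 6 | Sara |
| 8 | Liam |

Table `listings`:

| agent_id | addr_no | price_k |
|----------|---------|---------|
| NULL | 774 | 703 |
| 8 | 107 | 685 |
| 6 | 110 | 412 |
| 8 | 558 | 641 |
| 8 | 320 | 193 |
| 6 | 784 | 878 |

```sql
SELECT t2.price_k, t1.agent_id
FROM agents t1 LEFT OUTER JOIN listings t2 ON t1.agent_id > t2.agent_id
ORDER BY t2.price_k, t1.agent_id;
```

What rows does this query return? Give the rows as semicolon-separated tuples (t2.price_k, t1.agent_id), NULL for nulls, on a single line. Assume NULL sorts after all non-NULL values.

(412, 7); (412, 7); (412, 8); (878, 7); (878, 7); (878, 8); (NULL, 6); (NULL, 6); (NULL, 6)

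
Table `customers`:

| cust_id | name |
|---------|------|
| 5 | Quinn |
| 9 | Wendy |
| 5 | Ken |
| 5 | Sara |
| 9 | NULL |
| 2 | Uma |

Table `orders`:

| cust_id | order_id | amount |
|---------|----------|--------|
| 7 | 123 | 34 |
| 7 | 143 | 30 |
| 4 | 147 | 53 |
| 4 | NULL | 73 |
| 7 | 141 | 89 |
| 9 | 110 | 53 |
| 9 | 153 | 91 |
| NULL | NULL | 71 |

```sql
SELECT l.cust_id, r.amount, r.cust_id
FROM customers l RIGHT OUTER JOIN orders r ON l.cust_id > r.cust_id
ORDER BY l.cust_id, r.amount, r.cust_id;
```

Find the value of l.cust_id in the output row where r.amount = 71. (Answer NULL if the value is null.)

NULL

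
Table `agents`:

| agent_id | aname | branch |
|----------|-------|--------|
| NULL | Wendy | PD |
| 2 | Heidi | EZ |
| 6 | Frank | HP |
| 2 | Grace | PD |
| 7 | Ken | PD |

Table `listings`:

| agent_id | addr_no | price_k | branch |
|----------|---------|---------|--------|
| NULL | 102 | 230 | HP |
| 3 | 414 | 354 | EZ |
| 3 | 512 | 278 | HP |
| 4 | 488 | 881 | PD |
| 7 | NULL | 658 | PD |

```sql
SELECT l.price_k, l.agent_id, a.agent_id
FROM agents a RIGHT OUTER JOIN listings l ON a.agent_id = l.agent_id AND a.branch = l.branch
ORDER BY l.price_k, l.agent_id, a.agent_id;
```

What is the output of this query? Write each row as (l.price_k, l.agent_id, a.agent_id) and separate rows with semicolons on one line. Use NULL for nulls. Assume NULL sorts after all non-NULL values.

(230, NULL, NULL); (278, 3, NULL); (354, 3, NULL); (658, 7, 7); (881, 4, NULL)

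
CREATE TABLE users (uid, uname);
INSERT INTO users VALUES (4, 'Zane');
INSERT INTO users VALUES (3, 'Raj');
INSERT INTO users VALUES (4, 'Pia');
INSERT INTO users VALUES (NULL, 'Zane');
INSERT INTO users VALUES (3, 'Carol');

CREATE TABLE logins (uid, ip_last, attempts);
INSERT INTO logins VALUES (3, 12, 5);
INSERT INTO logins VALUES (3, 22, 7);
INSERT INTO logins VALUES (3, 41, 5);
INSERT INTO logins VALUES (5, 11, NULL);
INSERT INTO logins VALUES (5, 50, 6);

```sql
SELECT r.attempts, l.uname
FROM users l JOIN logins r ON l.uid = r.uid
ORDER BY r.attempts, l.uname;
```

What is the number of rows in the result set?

6

INNER JOIN keeps only pairs where the ON condition holds.
Matching on l.uid = r.uid. A NULL in a compared column never satisfies the condition.
- l row (uid=4): no match → dropped.
- l row (uid=3): matches 3 r row(s) → 3 output row(s).
- l row (uid=4): no match → dropped.
- l row (uid=NULL): no match → dropped.
- l row (uid=3): matches 3 r row(s) → 3 output row(s).
Total: 6 rows.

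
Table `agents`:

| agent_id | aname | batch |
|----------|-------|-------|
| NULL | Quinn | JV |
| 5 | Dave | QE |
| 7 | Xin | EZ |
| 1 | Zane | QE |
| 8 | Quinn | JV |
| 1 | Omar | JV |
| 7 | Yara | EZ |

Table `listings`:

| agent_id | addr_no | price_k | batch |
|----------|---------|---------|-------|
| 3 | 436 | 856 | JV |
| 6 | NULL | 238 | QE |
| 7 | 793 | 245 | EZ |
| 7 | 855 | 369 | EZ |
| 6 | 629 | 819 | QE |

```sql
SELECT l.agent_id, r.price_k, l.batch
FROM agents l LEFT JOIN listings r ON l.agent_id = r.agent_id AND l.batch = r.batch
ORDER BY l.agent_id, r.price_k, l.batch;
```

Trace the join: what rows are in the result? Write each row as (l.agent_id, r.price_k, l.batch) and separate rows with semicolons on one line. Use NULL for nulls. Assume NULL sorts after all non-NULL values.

(1, NULL, JV); (1, NULL, QE); (5, NULL, QE); (7, 245, EZ); (7, 245, EZ); (7, 369, EZ); (7, 369, EZ); (8, NULL, JV); (NULL, NULL, JV)

LEFT JOIN keeps every row from `agents`; unmatched rows get NULL for `listings`'s columns.
Matching on l.agent_id = r.agent_id AND l.batch = r.batch. A NULL in a compared column never satisfies the condition.
Matched pairs: 4; unmatched l rows kept: 5.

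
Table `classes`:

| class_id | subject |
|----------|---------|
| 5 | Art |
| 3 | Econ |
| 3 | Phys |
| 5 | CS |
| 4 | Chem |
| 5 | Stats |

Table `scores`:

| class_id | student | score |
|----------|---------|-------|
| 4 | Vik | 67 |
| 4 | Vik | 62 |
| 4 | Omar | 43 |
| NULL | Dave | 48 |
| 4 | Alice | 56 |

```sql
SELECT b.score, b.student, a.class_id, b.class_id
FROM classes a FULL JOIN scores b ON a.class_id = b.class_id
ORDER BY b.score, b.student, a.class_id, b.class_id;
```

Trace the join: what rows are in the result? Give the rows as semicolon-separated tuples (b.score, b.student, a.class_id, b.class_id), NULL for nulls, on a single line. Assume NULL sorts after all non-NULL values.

FULL OUTER JOIN keeps every row from both sides; unmatched rows get NULL for the other side's columns.
Matching on a.class_id = b.class_id. A NULL in a compared column never satisfies the condition.
- a[0] class_id=5 → no match; kept with NULLs on the b side.
- a[1] class_id=3 → no match; kept with NULLs on the b side.
- a[2] class_id=3 → no match; kept with NULLs on the b side.
- a[3] class_id=5 → no match; kept with NULLs on the b side.
- a[4] class_id=4 → 4 match(es) in b → 4 row(s).
- a[5] class_id=5 → no match; kept with NULLs on the b side.
- plus 1 unmatched b row(s), each kept with NULL a columns.
After projecting and ordering:
b.score | b.student | a.class_id | b.class_id
43 | Omar | 4 | 4
48 | Dave | NULL | NULL
56 | Alice | 4 | 4
62 | Vik | 4 | 4
67 | Vik | 4 | 4
NULL | NULL | 3 | NULL
NULL | NULL | 3 | NULL
NULL | NULL | 5 | NULL
NULL | NULL | 5 | NULL
NULL | NULL | 5 | NULL

(43, Omar, 4, 4); (48, Dave, NULL, NULL); (56, Alice, 4, 4); (62, Vik, 4, 4); (67, Vik, 4, 4); (NULL, NULL, 3, NULL); (NULL, NULL, 3, NULL); (NULL, NULL, 5, NULL); (NULL, NULL, 5, NULL); (NULL, NULL, 5, NULL)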